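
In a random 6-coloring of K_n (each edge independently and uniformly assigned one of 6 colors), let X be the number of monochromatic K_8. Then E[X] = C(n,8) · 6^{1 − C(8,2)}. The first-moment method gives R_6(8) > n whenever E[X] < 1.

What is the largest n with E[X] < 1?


We need C(n, 8) · 6^{1 − 28} < 1, i.e. C(n, 8) < 6^{28 − 1} = 1023490369077469249536.
Check values of n near the boundary:
  n = 1590: C(1590, 8) = 995397314198933813310; 995397314198933813310 < 1023490369077469249536? YES
  n = 1591: C(1591, 8) = 1000427749141189953870; 1000427749141189953870 < 1023490369077469249536? YES
  n = 1592: C(1592, 8) = 1005480414540892933435; 1005480414540892933435 < 1023490369077469249536? YES
  n = 1593: C(1593, 8) = 1010555394551193970323; 1010555394551193970323 < 1023490369077469249536? YES
  n = 1594: C(1594, 8) = 1015652773590544255167; 1015652773590544255167 < 1023490369077469249536? YES
  n = 1595: C(1595, 8) = 1020772636343363633895; 1020772636343363633895 < 1023490369077469249536? YES
  n = 1596: C(1596, 8) = 1025915067760710553965; 1025915067760710553965 < 1023490369077469249536? NO
The largest n with C(n, 8) < 1023490369077469249536 is n = 1595 (where E[X] = 113419181815929292655/113721152119718805504 ≈ 0.9973446). Hence R_6(8) > 1595, i.e. R_6(8) ≥ 1596.

Largest n = 1595; hence R_6(8) > 1595.


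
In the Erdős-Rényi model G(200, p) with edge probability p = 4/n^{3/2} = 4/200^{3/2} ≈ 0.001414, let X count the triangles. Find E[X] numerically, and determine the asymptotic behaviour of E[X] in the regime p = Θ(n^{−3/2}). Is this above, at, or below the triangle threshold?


Number of potential triangles: C(200, 3) = 1313400.
Each occurs with probability p³ ≈ (0.001414)³ ≈ 2.828427e-09.
By linearity: E[X] = C(200, 3)·p³ ≈ 1313400 · 2.828427e-09 ≈ 0.0037.
Since α = 3/2 > 1, p = c/n^{3/2} = o(1/n) is below the triangle threshold p ~ 1/n. Asymptotically E[X] ~ (c³/6)·n^{3(1−α)} = (4³/6)·n^{-1.5} → 0, so by Markov's inequality G has no triangles w.h.p.

E[X] ≈ 0.0037; in regime p = Θ(1/n^{3/2}) E[X] tends to 0 (below the triangle threshold p ~ 1/n).


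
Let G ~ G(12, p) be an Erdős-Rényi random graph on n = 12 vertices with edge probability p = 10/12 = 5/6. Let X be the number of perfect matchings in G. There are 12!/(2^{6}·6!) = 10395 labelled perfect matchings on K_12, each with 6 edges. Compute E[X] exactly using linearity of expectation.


K_12 has 12!/(2^{6}·6!) = 10395 labelled perfect matchings.
For each such perfect matching H, let X_H = 1 if all 6 edges of H are present in G. Then P[X_H = 1] = p^{6} = (5/6)^{6} = 15625/46656.
By linearity of expectation: E[X] = Σ_H E[X_H] = 10395 · p^{6} = 10395 · 15625/46656 = 6015625/1728.
Numerically: E[X] ≈ 3481.

E[X] = 10395 · (5/6)^{6} = 6015625/1728 ≈ 3481.


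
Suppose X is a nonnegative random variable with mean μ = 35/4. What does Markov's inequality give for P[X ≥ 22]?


μ = E[X] = 35/4, a = 22.
Markov: P[X ≥ 22] ≤ μ/a = (35/4)/22 = 35/88.
Numerically: ≈ 0.398.
(Since a = 22 > μ = 8.750, the bound 35/88 is < 1 and informative.)

P[X ≥ 22] ≤ 35/88 ≈ 0.398.


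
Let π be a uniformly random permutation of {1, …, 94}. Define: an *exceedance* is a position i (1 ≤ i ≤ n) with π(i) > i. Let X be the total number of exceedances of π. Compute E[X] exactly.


Write X = Σ_{i=1}^{94} X_i, where X_i = 1_{π(i) > i}.
For each fixed i, π(i) is uniform over {1, …, 94} (marginal of a uniform permutation), so P[π(i) > i] = (n − i)/n. Summing: Σ_{i=1}^{94} (n − i)/n = (0 + 1 + … + 93)/94 = 94(94 − 1)/(2·94) = (94 − 1)/2.
Hence E[X] = Σ_{i=1}^{94} (94 − i)/94 = 93/2 ≈ 46.50000.

E[X] = 93/2 = 46.50000.


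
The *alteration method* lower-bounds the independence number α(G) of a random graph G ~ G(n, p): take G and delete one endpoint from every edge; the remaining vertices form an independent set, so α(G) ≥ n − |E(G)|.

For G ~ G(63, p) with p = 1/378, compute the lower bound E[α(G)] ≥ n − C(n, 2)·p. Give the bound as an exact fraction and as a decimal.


E[|E(G)|] = C(63, 2)·p = 1953 · (1/378) = 31/6.
E[α(G)] ≥ n − E[|E(G)|] = 63 − 31/6 = 347/6.
Numerically: ≈ 57.833.
(This is only a lower bound; the true E[α(G)] may be larger.)

E[α(G)] ≥ 347/6 ≈ 57.833.


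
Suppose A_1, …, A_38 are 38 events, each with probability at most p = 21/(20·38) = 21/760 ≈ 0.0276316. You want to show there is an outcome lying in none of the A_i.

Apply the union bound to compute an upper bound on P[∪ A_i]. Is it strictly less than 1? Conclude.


Union bound: P[∪_{i=1}^{38} A_i] ≤ Σ_i P[A_i] ≤ 38·p = 38·(21/760) = 21/20.
Numerically: 21/20 ≈ 1.0500000.
Is 21/20 < 1? NO.
Since the bound 21/20 is ≥ 1, the union bound is uninformative here; it does NOT by itself certify existence.

38·p = 21/20 ≈ 1.0500000; existence NOT certified by the union bound.


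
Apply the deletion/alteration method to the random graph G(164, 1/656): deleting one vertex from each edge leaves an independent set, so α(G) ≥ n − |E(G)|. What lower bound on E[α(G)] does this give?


E[|E(G)|] = C(164, 2)·p = 13366 · (1/656) = 163/8.
E[α(G)] ≥ n − E[|E(G)|] = 164 − 163/8 = 1149/8.
Numerically: ≈ 143.6250.
(This is only a lower bound; the true E[α(G)] may be larger.)

E[α(G)] ≥ 1149/8 ≈ 143.6250.


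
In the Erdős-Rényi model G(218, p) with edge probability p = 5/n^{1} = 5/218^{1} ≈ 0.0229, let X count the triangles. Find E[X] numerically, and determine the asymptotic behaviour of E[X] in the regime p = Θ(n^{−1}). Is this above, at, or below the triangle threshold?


Number of potential triangles: C(218, 3) = 1703016.
Each occurs with probability p³ ≈ (0.0229)³ ≈ 1.20654e-05.
By linearity: E[X] = C(218, 3)·p³ ≈ 1703016 · 1.20654e-05 ≈ 20.548.
Here α = 1, so p = 5/n is exactly at the triangle threshold p ~ 1/n. Asymptotically E[X] → c³/6 = 5³/6 = 125/6 ≈ 20.833, a bounded constant. In this regime the triangle count is asymptotically Poisson(c³/6).

E[X] ≈ 20.548; in regime p = Θ(1/n^{1}) E[X] stays bounded (at the triangle threshold p ~ 1/n).


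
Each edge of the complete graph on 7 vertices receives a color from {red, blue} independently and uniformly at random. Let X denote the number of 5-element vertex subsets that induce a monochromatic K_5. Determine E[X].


Let X = Σ_S X_S over the C(7, 5) = 21 subsets S of size 5, where X_S = 1 if the K_5 on S is monochromatic.
For a fixed S, the K_5 on S has C(5, 2) = 10 edges. P[all 10 edges red] = (1/2)^10, and likewise for blue, so P[monochromatic] = 2·(1/2)^10 = 2^{1 − 10} = 1/512.
By linearity: E[X] = C(7, 5) · 2^{1 − 10} = 21 · 1/512 = 21/512.
Numerically: E[X] ≈ 0.04102.

E[X] = C(7,5)·2^(1−C(5,2)) = 21/512 ≈ 0.04102.


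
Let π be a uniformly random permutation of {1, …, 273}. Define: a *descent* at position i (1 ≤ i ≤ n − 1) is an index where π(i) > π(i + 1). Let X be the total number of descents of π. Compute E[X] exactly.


Write X = Σ X_I over i = 1, …, 272, with X_I the indicator of one descent.
There are 272 indicators.
For each fixed i, the pair (π(i), π(i+1)) is a uniformly random ordered pair of distinct values from {1, …, 273}; by symmetry P[π(i) > π(i+1)] = 1/2.
By linearity: E[X] = 272 · (1/2) = (273 − 1) · (1/2) = 136 ≈ 136.00000.

E[X] = 136 = 136.00000.


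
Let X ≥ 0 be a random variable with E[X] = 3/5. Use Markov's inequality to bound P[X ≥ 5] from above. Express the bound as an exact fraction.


μ = E[X] = 3/5, a = 5.
Markov: P[X ≥ 5] ≤ μ/a = (3/5)/5 = 3/25.
Numerically: ≈ 0.12000.
(Since a = 5 > μ = 0.60000, the bound 3/25 is < 1 and informative.)

P[X ≥ 5] ≤ 3/25 ≈ 0.12000.


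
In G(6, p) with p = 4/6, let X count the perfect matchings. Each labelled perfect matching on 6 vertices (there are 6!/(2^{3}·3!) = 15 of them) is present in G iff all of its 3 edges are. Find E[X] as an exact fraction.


K_6 has 6!/(2^{3}·3!) = 15 labelled perfect matchings.
For each such perfect matching H, let X_H = 1 if all 3 edges of H are present in G. Then P[X_H = 1] = p^{3} = (2/3)^{3} = 8/27.
By linearity: E[X] = Σ_H E[X_H] = 15 · p^{3} = 15 · 8/27 = 40/9.
Numerically: E[X] ≈ 4.44.

E[X] = 15 · (2/3)^{3} = 40/9 ≈ 4.44.


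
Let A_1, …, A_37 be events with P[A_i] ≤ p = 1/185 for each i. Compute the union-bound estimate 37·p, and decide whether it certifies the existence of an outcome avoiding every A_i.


Union bound: P[∪_{i=1}^{37} A_i] ≤ Σ_i P[A_i] ≤ 37·p = 37·(1/185) = 1/5.
Numerically: 1/5 ≈ 0.200.
Is 1/5 < 1? YES.
Since P[∪ A_i] ≤ 1/5 < 1, the complement has P[∩ A_i^c] ≥ 1 − 1/5 = 4/5 > 0, so some outcome avoids every A_i.

37·p = 1/5 ≈ 0.200; existence CERTIFIED by the union bound.


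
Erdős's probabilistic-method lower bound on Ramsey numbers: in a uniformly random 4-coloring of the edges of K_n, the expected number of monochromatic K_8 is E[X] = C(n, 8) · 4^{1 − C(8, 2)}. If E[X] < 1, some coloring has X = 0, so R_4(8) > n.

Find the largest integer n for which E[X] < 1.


We need C(n, 8) · 4^{1 − 28} < 1, i.e. C(n, 8) < 4^{28 − 1} = 18014398509481984.
Check values of n near the boundary:
  n = 404: C(404, 8) = 16415071523485570; 16415071523485570 < 18014398509481984? YES
  n = 405: C(405, 8) = 16745853821188050; 16745853821188050 < 18014398509481984? YES
  n = 406: C(406, 8) = 17082453897995850; 17082453897995850 < 18014398509481984? YES
  n = 407: C(407, 8) = 17424959239309050; 17424959239309050 < 18014398509481984? YES
  n = 408: C(408, 8) = 17773458424095231; 17773458424095231 < 18014398509481984? YES
  n = 409: C(409, 8) = 18128041135797879; 18128041135797879 < 18014398509481984? NO
  n = 410: C(410, 8) = 18488798173326195; 18488798173326195 < 18014398509481984? NO
The largest n with C(n, 8) < 18014398509481984 is n = 408 (where E[X] = 17773458424095231/18014398509481984 ≈ 0.9866). Hence R_4(8) > 408, i.e. R_4(8) ≥ 409.

Largest n = 408; hence R_4(8) > 408.


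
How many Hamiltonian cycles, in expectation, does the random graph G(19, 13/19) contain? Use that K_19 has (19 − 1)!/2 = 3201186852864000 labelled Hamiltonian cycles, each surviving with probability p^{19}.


K_19 has (19 − 1)!/2 = 3201186852864000 labelled Hamiltonian cycles.
For each such Hamiltonian cycle H, let X_H = 1 if all 19 edges of H are present in G. Then P[X_H = 1] = p^{19} = (13/19)^{19} = 1461920290375446110677/1978419655660313589123979.
Summing the indicators: E[X] = Σ_H E[X_H] = 3201186852864000 · p^{19} = 3201186852864000 · 1461920290375446110677/1978419655660313589123979 = 4679880013484999364018134658428928000/1978419655660313589123979.
Numerically: E[X] ≈ 2.36546e+12.

E[X] = 3201186852864000 · (13/19)^{19} = 4679880013484999364018134658428928000/1978419655660313589123979 ≈ 2.36546e+12.


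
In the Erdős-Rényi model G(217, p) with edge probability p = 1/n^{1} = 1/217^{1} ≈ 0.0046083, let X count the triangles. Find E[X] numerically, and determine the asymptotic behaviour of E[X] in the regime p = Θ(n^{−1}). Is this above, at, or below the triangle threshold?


Number of potential triangles: C(217, 3) = 1679580.
Each occurs with probability p³ ≈ (0.0046083)³ ≈ 9.7863512e-08.
By linearity: E[X] = C(217, 3)·p³ ≈ 1679580 · 9.7863512e-08 ≈ 0.16437.
Here α = 1, so p = 1/n is exactly at the triangle threshold p ~ 1/n. Asymptotically E[X] → c³/6 = 1³/6 = 1/6 ≈ 0.16667, a bounded constant. In this regime the triangle count is asymptotically Poisson(c³/6).

E[X] ≈ 0.16437; in regime p = Θ(1/n^{1}) E[X] stays bounded (at the triangle threshold p ~ 1/n).


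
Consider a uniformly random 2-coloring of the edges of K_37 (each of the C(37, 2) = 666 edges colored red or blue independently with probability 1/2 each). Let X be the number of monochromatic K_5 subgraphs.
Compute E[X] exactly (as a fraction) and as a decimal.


Let X = Σ_S X_S over the C(37, 5) = 435897 subsets S of size 5, where X_S = 1 if the K_5 on S is monochromatic.
For a fixed S, the K_5 on S has C(5, 2) = 10 edges. P[all 10 edges red] = (1/2)^10, and likewise for blue, so P[monochromatic] = 2·(1/2)^10 = 2^{1 − 10} = 1/512.
By linearity of expectation: E[X] = C(37, 5) · 2^{1 − 10} = 435897 · 1/512 = 435897/512.
Numerically: E[X] ≈ 851.36133.

E[X] = C(37,5)·2^(1−C(5,2)) = 435897/512 ≈ 851.36133.


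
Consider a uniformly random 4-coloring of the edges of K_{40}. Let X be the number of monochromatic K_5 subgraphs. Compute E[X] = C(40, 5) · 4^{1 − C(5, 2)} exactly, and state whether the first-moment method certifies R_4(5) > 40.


E[X] = C(40, 5) · 4^{1 − 10} = 658008 · 4^{−9} = 658008/262144.
As a reduced fraction: E[X] = 82251/32768 ≈ 2.510.
Is E[X] < 1? NO.
Since E[X] ≥ 1, the first-moment bound is inconclusive at n = 40; it does NOT by itself certify R_4(5) > 40.

E[X] = 82251/32768 ≈ 2.510; E[X] ≥ 1; first-moment method inconclusive here.


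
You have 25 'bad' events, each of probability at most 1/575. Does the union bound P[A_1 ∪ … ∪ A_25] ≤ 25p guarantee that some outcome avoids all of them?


Union bound: P[∪_{i=1}^{25} A_i] ≤ Σ_i P[A_i] ≤ 25·p = 25·(1/575) = 1/23.
Numerically: 1/23 ≈ 0.043478.
Is 1/23 < 1? YES.
Since P[∪ A_i] ≤ 1/23 < 1, the complement has P[∩ A_i^c] ≥ 1 − 1/23 = 22/23 > 0, so some outcome avoids every A_i.

25·p = 1/23 ≈ 0.043478; existence CERTIFIED by the union bound.


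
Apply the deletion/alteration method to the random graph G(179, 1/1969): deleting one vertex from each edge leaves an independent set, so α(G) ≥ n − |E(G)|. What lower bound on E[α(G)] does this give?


E[|E(G)|] = C(179, 2)·p = 15931 · (1/1969) = 89/11.
E[α(G)] ≥ n − E[|E(G)|] = 179 − 89/11 = 1880/11.
Numerically: ≈ 170.90909.
(This is only a lower bound; the true E[α(G)] may be larger.)

E[α(G)] ≥ 1880/11 ≈ 170.90909.


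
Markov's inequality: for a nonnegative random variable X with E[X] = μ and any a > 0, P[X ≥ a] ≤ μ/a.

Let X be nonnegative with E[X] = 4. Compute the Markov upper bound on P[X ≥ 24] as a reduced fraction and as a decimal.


μ = E[X] = 4, a = 24.
Markov: P[X ≥ 24] ≤ μ/a = (4)/24 = 1/6.
Numerically: ≈ 0.167.
(Since a = 24 > μ = 4.000, the bound 1/6 is < 1 and informative.)

P[X ≥ 24] ≤ 1/6 ≈ 0.167.


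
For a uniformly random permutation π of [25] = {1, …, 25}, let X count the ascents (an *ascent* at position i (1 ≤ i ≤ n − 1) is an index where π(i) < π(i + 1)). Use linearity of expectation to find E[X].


Write X = Σ X_I over i = 1, …, 24, with X_I the indicator of one ascent.
There are 24 indicators.
For each fixed i, the pair (π(i), π(i+1)) is a uniformly random ordered pair of distinct values from {1, …, 25}; by symmetry P[π(i) < π(i+1)] = 1/2.
By linearity: E[X] = 24 · (1/2) = (25 − 1) · (1/2) = 12 ≈ 12.0000.

E[X] = 12 = 12.0000.


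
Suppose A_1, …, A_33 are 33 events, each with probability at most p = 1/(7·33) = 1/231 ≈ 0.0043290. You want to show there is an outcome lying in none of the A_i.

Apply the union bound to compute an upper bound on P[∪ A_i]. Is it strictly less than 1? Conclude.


Union bound: P[∪_{i=1}^{33} A_i] ≤ Σ_i P[A_i] ≤ 33·p = 33·(1/231) = 1/7.
Numerically: 1/7 ≈ 0.1428571.
Is 1/7 < 1? YES.
Since P[∪ A_i] ≤ 1/7 < 1, the complement has P[∩ A_i^c] ≥ 1 − 1/7 = 6/7 > 0, so some outcome avoids every A_i.

33·p = 1/7 ≈ 0.1428571; existence CERTIFIED by the union bound.


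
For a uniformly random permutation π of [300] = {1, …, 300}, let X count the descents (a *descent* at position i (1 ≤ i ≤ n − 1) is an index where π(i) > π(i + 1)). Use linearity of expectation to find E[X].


Write X = Σ X_I over i = 1, …, 299, with X_I the indicator of one descent.
There are 299 indicators.
For each fixed i, the pair (π(i), π(i+1)) is a uniformly random ordered pair of distinct values from {1, …, 300}; by symmetry P[π(i) > π(i+1)] = 1/2.
By linearity: E[X] = 299 · (1/2) = (300 − 1) · (1/2) = 299/2 ≈ 149.500.

E[X] = 299/2 = 149.500.


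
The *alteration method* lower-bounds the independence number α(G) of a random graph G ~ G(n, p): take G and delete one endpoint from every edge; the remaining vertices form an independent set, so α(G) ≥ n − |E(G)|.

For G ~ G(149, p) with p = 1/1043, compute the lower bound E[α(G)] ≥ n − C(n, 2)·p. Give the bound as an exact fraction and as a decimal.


E[|E(G)|] = C(149, 2)·p = 11026 · (1/1043) = 74/7.
E[α(G)] ≥ n − E[|E(G)|] = 149 − 74/7 = 969/7.
Numerically: ≈ 138.429.
(This is only a lower bound; the true E[α(G)] may be larger.)

E[α(G)] ≥ 969/7 ≈ 138.429.


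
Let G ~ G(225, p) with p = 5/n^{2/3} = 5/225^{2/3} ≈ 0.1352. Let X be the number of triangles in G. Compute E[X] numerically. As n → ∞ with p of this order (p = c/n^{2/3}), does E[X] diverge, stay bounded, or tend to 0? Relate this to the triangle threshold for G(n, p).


Number of potential triangles: C(225, 3) = 1873200.
Each occurs with probability p³ ≈ (0.1352)³ ≈ 2.469136e-03.
By linearity: E[X] = C(225, 3)·p³ ≈ 1873200 · 2.469136e-03 ≈ 4625.1852.
Since α = 2/3 < 1, p = c/n^{2/3} ≫ 1/n is above the triangle threshold p ~ 1/n. Asymptotically E[X] ~ (c³/6)·n^{3(1−α)} = (5³/6)·n^{1} → ∞; triangles are abundant w.h.p.

E[X] ≈ 4625.1852; in regime p = Θ(1/n^{2/3}) E[X] diverges (above the triangle threshold p ~ 1/n).


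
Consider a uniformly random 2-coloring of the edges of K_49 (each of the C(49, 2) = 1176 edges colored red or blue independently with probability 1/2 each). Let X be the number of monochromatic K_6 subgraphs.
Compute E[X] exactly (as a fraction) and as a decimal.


Let X = Σ_S X_S over the C(49, 6) = 13983816 subsets S of size 6, where X_S = 1 if the K_6 on S is monochromatic.
For a fixed S, the K_6 on S has C(6, 2) = 15 edges. P[all 15 edges red] = (1/2)^15, and likewise for blue, so P[monochromatic] = 2·(1/2)^15 = 2^{1 − 15} = 1/16384.
By linearity: E[X] = C(49, 6) · 2^{1 − 15} = 13983816 · 1/16384 = 1747977/2048.
Numerically: E[X] ≈ 853.504395.

E[X] = C(49,6)·2^(1−C(6,2)) = 1747977/2048 ≈ 853.504395.


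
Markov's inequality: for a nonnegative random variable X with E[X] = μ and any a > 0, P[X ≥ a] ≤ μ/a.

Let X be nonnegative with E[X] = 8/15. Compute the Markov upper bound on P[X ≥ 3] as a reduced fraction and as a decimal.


μ = E[X] = 8/15, a = 3.
Markov: P[X ≥ 3] ≤ μ/a = (8/15)/3 = 8/45.
Numerically: ≈ 0.17778.
(Since a = 3 > μ = 0.53333, the bound 8/45 is < 1 and informative.)

P[X ≥ 3] ≤ 8/45 ≈ 0.17778.


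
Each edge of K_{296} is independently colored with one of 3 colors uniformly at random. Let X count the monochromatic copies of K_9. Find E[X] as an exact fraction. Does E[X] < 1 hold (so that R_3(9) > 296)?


E[X] = C(296, 9) · 3^{1 − 36} = 42513789098994080 · 3^{−35} = 42513789098994080/50031545098999707.
As a reduced fraction: E[X] = 42513789098994080/50031545098999707 ≈ 0.850.
Is E[X] < 1? YES.
Since E[X] < 1, there exists a 3-coloring of K_{296} with no monochromatic K_9; hence R_3(9) > 296.

E[X] = 42513789098994080/50031545098999707 ≈ 0.850; E[X] < 1, so R_3(9) > 296.


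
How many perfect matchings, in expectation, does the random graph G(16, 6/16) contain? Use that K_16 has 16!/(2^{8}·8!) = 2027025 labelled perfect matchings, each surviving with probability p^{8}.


K_16 has 16!/(2^{8}·8!) = 2027025 labelled perfect matchings.
For each such perfect matching H, let X_H = 1 if all 8 edges of H are present in G. Then P[X_H = 1] = p^{8} = (3/8)^{8} = 6561/16777216.
By linearity of expectation: E[X] = Σ_H E[X_H] = 2027025 · p^{8} = 2027025 · 6561/16777216 = 13299311025/16777216.
Numerically: E[X] ≈ 792.701.

E[X] = 2027025 · (3/8)^{8} = 13299311025/16777216 ≈ 792.701.


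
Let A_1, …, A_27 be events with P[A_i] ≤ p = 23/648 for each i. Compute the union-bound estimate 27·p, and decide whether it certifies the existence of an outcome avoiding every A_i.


Union bound: P[∪_{i=1}^{27} A_i] ≤ Σ_i P[A_i] ≤ 27·p = 27·(23/648) = 23/24.
Numerically: 23/24 ≈ 0.958.
Is 23/24 < 1? YES.
Since P[∪ A_i] ≤ 23/24 < 1, the complement has P[∩ A_i^c] ≥ 1 − 23/24 = 1/24 > 0, so some outcome avoids every A_i.

27·p = 23/24 ≈ 0.958; existence CERTIFIED by the union bound.


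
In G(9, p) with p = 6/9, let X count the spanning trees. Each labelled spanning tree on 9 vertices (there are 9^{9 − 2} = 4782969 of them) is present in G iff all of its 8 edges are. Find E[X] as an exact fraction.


K_9 has 9^{9 − 2} = 4782969 labelled spanning trees.
For each such spanning tree H, let X_H = 1 if all 8 edges of H are present in G. Then P[X_H = 1] = p^{8} = (2/3)^{8} = 256/6561.
By linearity of expectation: E[X] = Σ_H E[X_H] = 4782969 · p^{8} = 4782969 · 256/6561 = 186624.
Numerically: E[X] ≈ 1.87e+05.

E[X] = 4782969 · (2/3)^{8} = 186624 ≈ 1.87e+05.


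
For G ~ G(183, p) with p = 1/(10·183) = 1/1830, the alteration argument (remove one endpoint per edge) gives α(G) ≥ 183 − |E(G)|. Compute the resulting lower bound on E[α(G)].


E[|E(G)|] = C(183, 2)·p = 16653 · (1/1830) = 91/10.
E[α(G)] ≥ n − E[|E(G)|] = 183 − 91/10 = 1739/10.
Numerically: ≈ 173.900000.
(This is only a lower bound; the true E[α(G)] may be larger.)

E[α(G)] ≥ 1739/10 ≈ 173.900000.


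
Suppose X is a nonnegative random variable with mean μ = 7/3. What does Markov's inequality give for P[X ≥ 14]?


μ = E[X] = 7/3, a = 14.
Markov: P[X ≥ 14] ≤ μ/a = (7/3)/14 = 1/6.
Numerically: ≈ 0.167.
(Since a = 14 > μ = 2.333, the bound 1/6 is < 1 and informative.)

P[X ≥ 14] ≤ 1/6 ≈ 0.167.


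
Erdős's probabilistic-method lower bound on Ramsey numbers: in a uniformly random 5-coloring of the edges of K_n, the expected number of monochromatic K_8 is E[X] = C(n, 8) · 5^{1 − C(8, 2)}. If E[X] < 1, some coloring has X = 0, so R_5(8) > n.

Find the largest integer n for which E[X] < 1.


We need C(n, 8) · 5^{1 − 28} < 1, i.e. C(n, 8) < 5^{28 − 1} = 7450580596923828125.
Check values of n near the boundary:
  n = 860: C(860, 8) = 7182671140665308145; 7182671140665308145 < 7450580596923828125? YES
  n = 861: C(861, 8) = 7250034996615275865; 7250034996615275865 < 7450580596923828125? YES
  n = 862: C(862, 8) = 7317951015318931845; 7317951015318931845 < 7450580596923828125? YES
  n = 863: C(863, 8) = 7386423071602617757; 7386423071602617757 < 7450580596923828125? YES
  n = 864: C(864, 8) = 7455455062926006708; 7455455062926006708 < 7450580596923828125? NO
The largest n with C(n, 8) < 7450580596923828125 is n = 863 (where E[X] = 7386423071602617757/7450580596923828125 ≈ 0.9914). Hence R_5(8) > 863, i.e. R_5(8) ≥ 864.

Largest n = 863; hence R_5(8) > 863.


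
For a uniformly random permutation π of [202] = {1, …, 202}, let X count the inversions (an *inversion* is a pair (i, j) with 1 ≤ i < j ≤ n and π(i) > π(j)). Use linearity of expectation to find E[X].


Write X = Σ X_I over the C(202, 2) = 20301 pairs i < j, with X_I the indicator of one inversion.
There are 20301 indicators.
For each fixed pair i < j, the values π(i) and π(j) are two distinct elements of {1, …, 202} in uniformly random order; by symmetry P[π(i) > π(j)] = 1/2.
By linearity: E[X] = 20301 · (1/2) = C(202, 2) · (1/2) = 20301/2 = 20301/2 ≈ 10150.500000.

E[X] = 20301/2 = 10150.500000.


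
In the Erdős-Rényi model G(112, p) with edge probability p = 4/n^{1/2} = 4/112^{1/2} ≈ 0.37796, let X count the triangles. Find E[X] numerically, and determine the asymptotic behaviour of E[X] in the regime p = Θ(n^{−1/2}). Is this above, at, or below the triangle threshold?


Number of potential triangles: C(112, 3) = 227920.
Each occurs with probability p³ ≈ (0.37796)³ ≈ 5.3994925e-02.
By linearity: E[X] = C(112, 3)·p³ ≈ 227920 · 5.3994925e-02 ≈ 12306.52324.
Since α = 1/2 < 1, p = c/n^{1/2} ≫ 1/n is above the triangle threshold p ~ 1/n. Asymptotically E[X] ~ (c³/6)·n^{3(1−α)} = (4³/6)·n^{1.5} → ∞; triangles are abundant w.h.p.

E[X] ≈ 12306.52324; in regime p = Θ(1/n^{1/2}) E[X] diverges (above the triangle threshold p ~ 1/n).


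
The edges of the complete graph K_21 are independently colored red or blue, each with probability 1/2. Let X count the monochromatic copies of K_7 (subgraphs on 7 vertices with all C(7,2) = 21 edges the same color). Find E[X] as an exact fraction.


Let X = Σ_S X_S over the C(21, 7) = 116280 subsets S of size 7, where X_S = 1 if the K_7 on S is monochromatic.
For a fixed S, the K_7 on S has C(7, 2) = 21 edges. P[all 21 edges red] = (1/2)^21, and likewise for blue, so P[monochromatic] = 2·(1/2)^21 = 2^{1 − 21} = 1/1048576.
By linearity of expectation: E[X] = C(21, 7) · 2^{1 − 21} = 116280 · 1/1048576 = 14535/131072.
Numerically: E[X] ≈ 0.110893.

E[X] = C(21,7)·2^(1−C(7,2)) = 14535/131072 ≈ 0.110893.


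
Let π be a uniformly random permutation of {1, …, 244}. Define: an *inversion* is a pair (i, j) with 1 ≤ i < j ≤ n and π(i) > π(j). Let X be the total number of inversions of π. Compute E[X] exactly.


Write X = Σ X_I over the C(244, 2) = 29646 pairs i < j, with X_I the indicator of one inversion.
There are 29646 indicators.
For each fixed pair i < j, the values π(i) and π(j) are two distinct elements of {1, …, 244} in uniformly random order; by symmetry P[π(i) > π(j)] = 1/2.
By linearity: E[X] = 29646 · (1/2) = C(244, 2) · (1/2) = 29646/2 = 14823 ≈ 14823.000000.

E[X] = 14823 = 14823.000000.


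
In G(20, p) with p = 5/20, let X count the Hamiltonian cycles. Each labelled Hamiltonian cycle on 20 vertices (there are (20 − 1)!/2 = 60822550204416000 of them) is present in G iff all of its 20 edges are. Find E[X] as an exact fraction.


K_20 has (20 − 1)!/2 = 60822550204416000 labelled Hamiltonian cycles.
For each such Hamiltonian cycle H, let X_H = 1 if all 20 edges of H are present in G. Then P[X_H = 1] = p^{20} = (1/4)^{20} = 1/1099511627776.
By linearity: E[X] = Σ_H E[X_H] = 60822550204416000 · p^{20} = 60822550204416000 · 1/1099511627776 = 1856156927625/33554432.
Numerically: E[X] ≈ 55318.

E[X] = 60822550204416000 · (1/4)^{20} = 1856156927625/33554432 ≈ 55318.


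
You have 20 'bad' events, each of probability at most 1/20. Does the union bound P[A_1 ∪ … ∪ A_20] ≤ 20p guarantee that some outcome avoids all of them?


Union bound: P[∪_{i=1}^{20} A_i] ≤ Σ_i P[A_i] ≤ 20·p = 20·(1/20) = 1.
Numerically: 1 ≈ 1.000000.
Is 1 < 1? NO.
Since the bound 1 is ≥ 1, the union bound is uninformative here; it does NOT by itself certify existence.

20·p = 1 ≈ 1.000000; existence NOT certified by the union bound.


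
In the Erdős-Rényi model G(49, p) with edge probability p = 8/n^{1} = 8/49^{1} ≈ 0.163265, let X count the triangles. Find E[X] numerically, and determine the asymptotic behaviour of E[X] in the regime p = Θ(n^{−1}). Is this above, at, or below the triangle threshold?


Number of potential triangles: C(49, 3) = 18424.
Each occurs with probability p³ ≈ (0.163265)³ ≈ 4.35192819e-03.
By linearity: E[X] = C(49, 3)·p³ ≈ 18424 · 4.35192819e-03 ≈ 80.179925.
Here α = 1, so p = 8/n is exactly at the triangle threshold p ~ 1/n. Asymptotically E[X] → c³/6 = 8³/6 = 256/3 ≈ 85.333333, a bounded constant. In this regime the triangle count is asymptotically Poisson(c³/6).

E[X] ≈ 80.179925; in regime p = Θ(1/n^{1}) E[X] stays bounded (at the triangle threshold p ~ 1/n).


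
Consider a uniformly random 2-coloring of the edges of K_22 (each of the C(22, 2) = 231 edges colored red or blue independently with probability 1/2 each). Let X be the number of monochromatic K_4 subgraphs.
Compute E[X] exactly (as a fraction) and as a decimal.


Let X = Σ_S X_S over the C(22, 4) = 7315 subsets S of size 4, where X_S = 1 if the K_4 on S is monochromatic.
For a fixed S, the K_4 on S has C(4, 2) = 6 edges. P[all 6 edges red] = (1/2)^6, and likewise for blue, so P[monochromatic] = 2·(1/2)^6 = 2^{1 − 6} = 1/32.
By linearity: E[X] = C(22, 4) · 2^{1 − 6} = 7315 · 1/32 = 7315/32.
Numerically: E[X] ≈ 228.593750.

E[X] = C(22,4)·2^(1−C(4,2)) = 7315/32 ≈ 228.593750.


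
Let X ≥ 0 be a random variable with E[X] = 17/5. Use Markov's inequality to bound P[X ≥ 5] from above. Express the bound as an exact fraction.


μ = E[X] = 17/5, a = 5.
Markov: P[X ≥ 5] ≤ μ/a = (17/5)/5 = 17/25.
Numerically: ≈ 0.68000.
(Since a = 5 > μ = 3.40000, the bound 17/25 is < 1 and informative.)

P[X ≥ 5] ≤ 17/25 ≈ 0.68000.


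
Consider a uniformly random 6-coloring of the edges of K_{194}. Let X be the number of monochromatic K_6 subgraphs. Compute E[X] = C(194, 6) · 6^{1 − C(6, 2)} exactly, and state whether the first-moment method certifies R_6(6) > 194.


E[X] = C(194, 6) · 6^{1 − 15} = 68482017072 · 6^{−14} = 68482017072/78364164096.
As a reduced fraction: E[X] = 475569563/544195584 ≈ 0.8738946.
Is E[X] < 1? YES.
Since E[X] < 1, there exists a 6-coloring of K_{194} with no monochromatic K_6; hence R_6(6) > 194.

E[X] = 475569563/544195584 ≈ 0.8738946; E[X] < 1, so R_6(6) > 194.


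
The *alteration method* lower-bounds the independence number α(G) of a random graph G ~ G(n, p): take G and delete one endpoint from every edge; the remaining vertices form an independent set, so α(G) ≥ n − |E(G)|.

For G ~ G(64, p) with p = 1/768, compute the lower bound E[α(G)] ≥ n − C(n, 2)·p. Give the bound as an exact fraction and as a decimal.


E[|E(G)|] = C(64, 2)·p = 2016 · (1/768) = 21/8.
E[α(G)] ≥ n − E[|E(G)|] = 64 − 21/8 = 491/8.
Numerically: ≈ 61.37500.
(This is only a lower bound; the true E[α(G)] may be larger.)

E[α(G)] ≥ 491/8 ≈ 61.37500.


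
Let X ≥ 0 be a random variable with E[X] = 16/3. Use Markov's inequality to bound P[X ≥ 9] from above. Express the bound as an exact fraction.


μ = E[X] = 16/3, a = 9.
Markov: P[X ≥ 9] ≤ μ/a = (16/3)/9 = 16/27.
Numerically: ≈ 0.593.
(Since a = 9 > μ = 5.333, the bound 16/27 is < 1 and informative.)

P[X ≥ 9] ≤ 16/27 ≈ 0.593.


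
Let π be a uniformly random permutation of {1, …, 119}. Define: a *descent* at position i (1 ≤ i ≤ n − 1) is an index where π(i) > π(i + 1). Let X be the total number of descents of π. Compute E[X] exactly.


Write X = Σ X_I over i = 1, …, 118, with X_I the indicator of one descent.
There are 118 indicators.
For each fixed i, the pair (π(i), π(i+1)) is a uniformly random ordered pair of distinct values from {1, …, 119}; by symmetry P[π(i) > π(i+1)] = 1/2.
By linearity: E[X] = 118 · (1/2) = (119 − 1) · (1/2) = 59 ≈ 59.000.

E[X] = 59 = 59.000.


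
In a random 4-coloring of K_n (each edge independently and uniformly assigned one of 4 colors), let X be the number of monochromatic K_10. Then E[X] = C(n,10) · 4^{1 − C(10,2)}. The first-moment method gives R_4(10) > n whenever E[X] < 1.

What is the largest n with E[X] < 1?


We need C(n, 10) · 4^{1 − 45} < 1, i.e. C(n, 10) < 4^{45 − 1} = 309485009821345068724781056.
Check values of n near the boundary:
  n = 2022: C(2022, 10) = 307870445231474093395937796; 307870445231474093395937796 < 309485009821345068724781056? YES
  n = 2023: C(2023, 10) = 309399856285778485315440716; 309399856285778485315440716 < 309485009821345068724781056? YES
  n = 2024: C(2024, 10) = 310936101848269937576192656; 310936101848269937576192656 < 309485009821345068724781056? NO
  n = 2025: C(2025, 10) = 312479209053472269772600560; 312479209053472269772600560 < 309485009821345068724781056? NO
  n = 2026: C(2026, 10) = 314029205130126398094885285; 314029205130126398094885285 < 309485009821345068724781056? NO
The largest n with C(n, 10) < 309485009821345068724781056 is n = 2023 (where E[X] = 77349964071444621328860179/77371252455336267181195264 ≈ 1.000). Hence R_4(10) > 2023, i.e. R_4(10) ≥ 2024.

Largest n = 2023; hence R_4(10) > 2023.


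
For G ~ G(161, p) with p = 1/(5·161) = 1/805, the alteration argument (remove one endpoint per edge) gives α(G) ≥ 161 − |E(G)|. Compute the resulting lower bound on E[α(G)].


E[|E(G)|] = C(161, 2)·p = 12880 · (1/805) = 16.
E[α(G)] ≥ n − E[|E(G)|] = 161 − 16 = 145.
Numerically: ≈ 145.0000.
(This is only a lower bound; the true E[α(G)] may be larger.)

E[α(G)] ≥ 145 ≈ 145.0000.


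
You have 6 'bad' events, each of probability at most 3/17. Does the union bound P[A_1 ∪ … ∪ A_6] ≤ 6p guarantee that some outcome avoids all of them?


Union bound: P[∪_{i=1}^{6} A_i] ≤ Σ_i P[A_i] ≤ 6·p = 6·(3/17) = 18/17.
Numerically: 18/17 ≈ 1.05882.
Is 18/17 < 1? NO.
Since the bound 18/17 is ≥ 1, the union bound is uninformative here; it does NOT by itself certify existence.

6·p = 18/17 ≈ 1.05882; existence NOT certified by the union bound.


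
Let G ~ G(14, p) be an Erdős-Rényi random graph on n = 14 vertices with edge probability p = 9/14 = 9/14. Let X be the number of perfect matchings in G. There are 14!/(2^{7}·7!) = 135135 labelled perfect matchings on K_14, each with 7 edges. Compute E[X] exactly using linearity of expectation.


K_14 has 14!/(2^{7}·7!) = 135135 labelled perfect matchings.
For each such perfect matching H, let X_H = 1 if all 7 edges of H are present in G. Then P[X_H = 1] = p^{7} = (9/14)^{7} = 4782969/105413504.
By linearity of expectation: E[X] = Σ_H E[X_H] = 135135 · p^{7} = 135135 · 4782969/105413504 = 92335216545/15059072.
Numerically: E[X] ≈ 6132.

E[X] = 135135 · (9/14)^{7} = 92335216545/15059072 ≈ 6132.


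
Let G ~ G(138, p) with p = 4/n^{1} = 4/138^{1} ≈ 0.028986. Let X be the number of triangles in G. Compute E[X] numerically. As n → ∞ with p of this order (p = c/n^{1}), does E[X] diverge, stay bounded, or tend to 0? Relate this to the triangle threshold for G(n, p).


Number of potential triangles: C(138, 3) = 428536.
Each occurs with probability p³ ≈ (0.028986)³ ≈ 2.4352453e-05.
By linearity: E[X] = C(138, 3)·p³ ≈ 428536 · 2.4352453e-05 ≈ 10.43590.
Here α = 1, so p = 4/n is exactly at the triangle threshold p ~ 1/n. Asymptotically E[X] → c³/6 = 4³/6 = 32/3 ≈ 10.66667, a bounded constant. In this regime the triangle count is asymptotically Poisson(c³/6).

E[X] ≈ 10.43590; in regime p = Θ(1/n^{1}) E[X] stays bounded (at the triangle threshold p ~ 1/n).


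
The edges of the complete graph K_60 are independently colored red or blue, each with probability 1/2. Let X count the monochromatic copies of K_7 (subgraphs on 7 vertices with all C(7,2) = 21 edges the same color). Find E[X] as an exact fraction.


Let X = Σ_S X_S over the C(60, 7) = 386206920 subsets S of size 7, where X_S = 1 if the K_7 on S is monochromatic.
For a fixed S, the K_7 on S has C(7, 2) = 21 edges. P[all 21 edges red] = (1/2)^21, and likewise for blue, so P[monochromatic] = 2·(1/2)^21 = 2^{1 − 21} = 1/1048576.
By linearity: E[X] = C(60, 7) · 2^{1 − 21} = 386206920 · 1/1048576 = 48275865/131072.
Numerically: E[X] ≈ 368.31562.

E[X] = C(60,7)·2^(1−C(7,2)) = 48275865/131072 ≈ 368.31562.


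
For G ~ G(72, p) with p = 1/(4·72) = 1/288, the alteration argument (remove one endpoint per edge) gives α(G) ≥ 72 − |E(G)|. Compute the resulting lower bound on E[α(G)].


E[|E(G)|] = C(72, 2)·p = 2556 · (1/288) = 71/8.
E[α(G)] ≥ n − E[|E(G)|] = 72 − 71/8 = 505/8.
Numerically: ≈ 63.125.
(This is only a lower bound; the true E[α(G)] may be larger.)

E[α(G)] ≥ 505/8 ≈ 63.125.


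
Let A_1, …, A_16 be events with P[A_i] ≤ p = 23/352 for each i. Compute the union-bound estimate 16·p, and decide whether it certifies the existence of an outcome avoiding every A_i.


Union bound: P[∪_{i=1}^{16} A_i] ≤ Σ_i P[A_i] ≤ 16·p = 16·(23/352) = 23/22.
Numerically: 23/22 ≈ 1.045.
Is 23/22 < 1? NO.
Since the bound 23/22 is ≥ 1, the union bound is uninformative here; it does NOT by itself certify existence.

16·p = 23/22 ≈ 1.045; existence NOT certified by the union bound.


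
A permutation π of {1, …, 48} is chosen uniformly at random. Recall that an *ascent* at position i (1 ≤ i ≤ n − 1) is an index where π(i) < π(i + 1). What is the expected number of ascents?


Write X = Σ X_I over i = 1, …, 47, with X_I the indicator of one ascent.
There are 47 indicators.
For each fixed i, the pair (π(i), π(i+1)) is a uniformly random ordered pair of distinct values from {1, …, 48}; by symmetry P[π(i) < π(i+1)] = 1/2.
By linearity: E[X] = 47 · (1/2) = (48 − 1) · (1/2) = 47/2 ≈ 23.5000.

E[X] = 47/2 = 23.5000.


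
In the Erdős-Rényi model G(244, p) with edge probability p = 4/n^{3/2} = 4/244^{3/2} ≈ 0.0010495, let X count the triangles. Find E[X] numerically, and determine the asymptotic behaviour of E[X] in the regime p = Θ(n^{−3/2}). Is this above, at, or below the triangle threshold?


Number of potential triangles: C(244, 3) = 2391444.
Each occurs with probability p³ ≈ (0.0010495)³ ≈ 1.1559146e-09.
By linearity: E[X] = C(244, 3)·p³ ≈ 2391444 · 1.1559146e-09 ≈ 0.00276.
Since α = 3/2 > 1, p = c/n^{3/2} = o(1/n) is below the triangle threshold p ~ 1/n. Asymptotically E[X] ~ (c³/6)·n^{3(1−α)} = (4³/6)·n^{-1.5} → 0, so by Markov's inequality G has no triangles w.h.p.

E[X] ≈ 0.00276; in regime p = Θ(1/n^{3/2}) E[X] tends to 0 (below the triangle threshold p ~ 1/n).


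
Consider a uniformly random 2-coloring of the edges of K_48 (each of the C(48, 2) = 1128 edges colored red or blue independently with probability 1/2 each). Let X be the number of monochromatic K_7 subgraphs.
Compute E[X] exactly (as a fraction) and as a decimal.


Let X = Σ_S X_S over the C(48, 7) = 73629072 subsets S of size 7, where X_S = 1 if the K_7 on S is monochromatic.
For a fixed S, the K_7 on S has C(7, 2) = 21 edges. P[all 21 edges red] = (1/2)^21, and likewise for blue, so P[monochromatic] = 2·(1/2)^21 = 2^{1 − 21} = 1/1048576.
By linearity: E[X] = C(48, 7) · 2^{1 − 21} = 73629072 · 1/1048576 = 4601817/65536.
Numerically: E[X] ≈ 70.218155.

E[X] = C(48,7)·2^(1−C(7,2)) = 4601817/65536 ≈ 70.218155.


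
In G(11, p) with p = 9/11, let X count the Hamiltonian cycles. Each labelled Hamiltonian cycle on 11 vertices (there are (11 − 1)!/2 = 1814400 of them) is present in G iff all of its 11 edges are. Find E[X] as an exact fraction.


K_11 has (11 − 1)!/2 = 1814400 labelled Hamiltonian cycles.
For each such Hamiltonian cycle H, let X_H = 1 if all 11 edges of H are present in G. Then P[X_H = 1] = p^{11} = (9/11)^{11} = 31381059609/285311670611.
By linearity of expectation: E[X] = Σ_H E[X_H] = 1814400 · p^{11} = 1814400 · 31381059609/285311670611 = 56937794554569600/285311670611.
Numerically: E[X] ≈ 1.9956e+05.

E[X] = 1814400 · (9/11)^{11} = 56937794554569600/285311670611 ≈ 1.9956e+05.


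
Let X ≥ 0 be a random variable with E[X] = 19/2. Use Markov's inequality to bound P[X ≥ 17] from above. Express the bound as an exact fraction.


μ = E[X] = 19/2, a = 17.
Markov: P[X ≥ 17] ≤ μ/a = (19/2)/17 = 19/34.
Numerically: ≈ 0.558824.
(Since a = 17 > μ = 9.500000, the bound 19/34 is < 1 and informative.)

P[X ≥ 17] ≤ 19/34 ≈ 0.558824.


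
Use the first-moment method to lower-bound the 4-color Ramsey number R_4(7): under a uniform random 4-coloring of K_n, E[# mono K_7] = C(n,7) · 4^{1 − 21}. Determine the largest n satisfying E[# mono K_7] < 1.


We need C(n, 7) · 4^{1 − 21} < 1, i.e. C(n, 7) < 4^{21 − 1} = 1099511627776.
Check values of n near the boundary:
  n = 176: C(176, 7) = 919790691600; 919790691600 < 1099511627776? YES
  n = 177: C(177, 7) = 957664425960; 957664425960 < 1099511627776? YES
  n = 178: C(178, 7) = 996867063280; 996867063280 < 1099511627776? YES
  n = 179: C(179, 7) = 1037437234460; 1037437234460 < 1099511627776? YES
  n = 180: C(180, 7) = 1079414463600; 1079414463600 < 1099511627776? YES
  n = 181: C(181, 7) = 1122839183400; 1122839183400 < 1099511627776? NO
  n = 182: C(182, 7) = 1167752750736; 1167752750736 < 1099511627776? NO
  n = 183: C(183, 7) = 1214197462413; 1214197462413 < 1099511627776? NO
The largest n with C(n, 7) < 1099511627776 is n = 180 (where E[X] = 67463403975/68719476736 ≈ 0.9817). Hence R_4(7) > 180, i.e. R_4(7) ≥ 181.

Largest n = 180; hence R_4(7) > 180.
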